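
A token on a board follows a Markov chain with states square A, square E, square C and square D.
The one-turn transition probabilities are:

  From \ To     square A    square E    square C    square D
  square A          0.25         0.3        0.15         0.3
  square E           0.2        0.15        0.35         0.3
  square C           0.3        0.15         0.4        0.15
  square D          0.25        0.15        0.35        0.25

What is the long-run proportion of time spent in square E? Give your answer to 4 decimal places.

Let the stationary distribution be π with π = πP and π_1 + π_2 + π_3 + π_4 = 1.
π_1 = 0.25·π_1 + 0.2·π_2 + 0.3·π_3 + 0.25·π_4
π_2 = 0.3·π_1 + 0.15·π_2 + 0.15·π_3 + 0.15·π_4
π_3 = 0.15·π_1 + 0.35·π_2 + 0.4·π_3 + 0.35·π_4
Solving with the normalization constraint gives π = (0.2563, 0.1884, 0.3145, 0.2408).
So the stationary probability of square E is 0.1884.

0.1884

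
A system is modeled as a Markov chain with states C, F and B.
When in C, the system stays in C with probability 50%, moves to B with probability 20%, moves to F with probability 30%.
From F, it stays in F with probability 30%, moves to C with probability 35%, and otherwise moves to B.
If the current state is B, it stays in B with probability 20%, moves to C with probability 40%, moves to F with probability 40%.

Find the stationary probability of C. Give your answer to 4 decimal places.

Let the stationary distribution be π with π = πP and π_1 + π_2 + π_3 = 1.
π_1 = 0.5·π_1 + 0.35·π_2 + 0.4·π_3
π_2 = 0.3·π_1 + 0.3·π_2 + 0.4·π_3
Solving with the normalization constraint gives π = (0.4264, 0.3249, 0.2487).
So the stationary probability of C is 0.4264.

0.4264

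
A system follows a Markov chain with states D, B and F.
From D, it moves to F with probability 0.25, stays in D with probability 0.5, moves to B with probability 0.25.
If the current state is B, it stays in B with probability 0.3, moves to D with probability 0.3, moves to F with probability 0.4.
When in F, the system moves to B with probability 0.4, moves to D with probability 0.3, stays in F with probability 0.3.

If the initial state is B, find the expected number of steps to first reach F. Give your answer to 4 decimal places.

Let t(s) be the expected number of steps to first reach F from state s, with t(F) = 0. Conditioning on the first step:
t(D) = 1 + 0.5·t(D) + 0.25·t(B)
t(B) = 1 + 0.3·t(D) + 0.3·t(B)
Solving: t(D) = 3.4545, t(B) = 2.9091.
Expected steps from B to F: 2.9091.

2.9091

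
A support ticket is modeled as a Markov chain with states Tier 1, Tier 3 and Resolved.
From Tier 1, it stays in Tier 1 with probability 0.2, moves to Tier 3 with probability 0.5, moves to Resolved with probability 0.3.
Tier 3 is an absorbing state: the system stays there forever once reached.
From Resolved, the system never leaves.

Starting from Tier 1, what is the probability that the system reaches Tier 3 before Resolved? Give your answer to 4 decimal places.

Let h(s) be the probability of absorption at Tier 3 starting from transient state s. Then h(Tier 3) = 1 and h(Resolved) = 0. By first-step analysis:
h(Tier 1) = 0.2·h(Tier 1) + 0.5·1 + 0.3·0
Solving: h(Tier 1) = 0.6250.
Starting from Tier 1, the probability is 0.6250.

0.6250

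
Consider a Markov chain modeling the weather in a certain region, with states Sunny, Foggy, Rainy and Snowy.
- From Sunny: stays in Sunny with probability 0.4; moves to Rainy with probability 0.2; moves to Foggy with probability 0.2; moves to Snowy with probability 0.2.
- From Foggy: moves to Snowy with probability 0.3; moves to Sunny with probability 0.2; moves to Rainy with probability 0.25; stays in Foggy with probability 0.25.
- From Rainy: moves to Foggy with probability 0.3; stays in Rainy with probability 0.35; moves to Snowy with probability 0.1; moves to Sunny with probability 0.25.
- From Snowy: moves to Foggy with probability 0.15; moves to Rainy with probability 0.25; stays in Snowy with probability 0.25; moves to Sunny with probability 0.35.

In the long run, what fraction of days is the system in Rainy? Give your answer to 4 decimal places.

Let the stationary distribution be π with π = πP and π_1 + π_2 + π_3 + π_4 = 1.
π_1 = 0.4·π_1 + 0.2·π_2 + 0.25·π_3 + 0.35·π_4
π_2 = 0.2·π_1 + 0.25·π_2 + 0.3·π_3 + 0.15·π_4
π_3 = 0.2·π_1 + 0.25·π_2 + 0.35·π_3 + 0.25·π_4
Solving with the normalization constraint gives π = (0.3051, 0.2271, 0.2608, 0.2070).
So the stationary probability of Rainy is 0.2608.

0.2608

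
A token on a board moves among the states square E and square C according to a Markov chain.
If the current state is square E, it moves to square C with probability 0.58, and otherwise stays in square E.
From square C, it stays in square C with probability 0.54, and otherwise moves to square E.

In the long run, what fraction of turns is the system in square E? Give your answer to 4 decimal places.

Let the stationary distribution be π with π = πP and π_1 + π_2 = 1.
π_1 = 0.42·π_1 + 0.46·π_2
Solving with the normalization constraint gives π = (0.4423, 0.5577).
So the stationary probability of square E is 0.4423.

0.4423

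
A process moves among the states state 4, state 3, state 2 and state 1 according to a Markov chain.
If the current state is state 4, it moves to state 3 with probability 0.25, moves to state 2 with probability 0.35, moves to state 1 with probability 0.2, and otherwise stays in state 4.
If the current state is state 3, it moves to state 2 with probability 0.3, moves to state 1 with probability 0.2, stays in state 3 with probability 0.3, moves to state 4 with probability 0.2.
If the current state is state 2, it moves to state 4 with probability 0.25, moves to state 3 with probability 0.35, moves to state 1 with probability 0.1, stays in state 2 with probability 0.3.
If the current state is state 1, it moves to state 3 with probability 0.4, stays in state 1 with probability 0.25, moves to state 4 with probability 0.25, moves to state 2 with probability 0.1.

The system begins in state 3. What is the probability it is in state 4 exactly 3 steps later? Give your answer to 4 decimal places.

0.2225

Propagate the distribution vector 3 steps from state 3.
After 0 steps: (0.0000, 1.0000, 0.0000, 0.0000)
After 1 step: (0.2000, 0.3000, 0.3000, 0.2000)
After 2 steps: (0.2250, 0.3250, 0.2700, 0.1800)
After 3 steps: (0.2225, 0.3203, 0.2753, 0.1820)
P(in state 4 after 3 steps) = 0.2225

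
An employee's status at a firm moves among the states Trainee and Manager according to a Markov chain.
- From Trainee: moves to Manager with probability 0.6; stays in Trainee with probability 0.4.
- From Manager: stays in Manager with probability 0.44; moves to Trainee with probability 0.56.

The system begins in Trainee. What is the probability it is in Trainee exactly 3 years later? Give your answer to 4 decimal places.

Propagate the distribution vector 3 years from Trainee.
After 0 years: (1.0000, 0.0000)
After 1 year: (0.4000, 0.6000)
After 2 years: (0.4960, 0.5040)
After 3 years: (0.4806, 0.5194)
P(in Trainee after 3 years) = 0.4806

0.4806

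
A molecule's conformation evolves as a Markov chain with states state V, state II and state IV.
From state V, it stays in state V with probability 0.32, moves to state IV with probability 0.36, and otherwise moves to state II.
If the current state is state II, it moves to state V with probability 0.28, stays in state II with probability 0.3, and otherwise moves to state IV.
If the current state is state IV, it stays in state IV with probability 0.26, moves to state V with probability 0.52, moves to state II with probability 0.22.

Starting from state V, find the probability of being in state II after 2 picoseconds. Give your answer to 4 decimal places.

Sum over the intermediate state after 1 picosecond:
P = P(state V→state V)·P(state V→state II) + P(state V→state II)·P(state II→state II) + P(state V→state IV)·P(state IV→state II)
  = 0.32×0.32 + 0.32×0.3 + 0.36×0.22
  = 0.1024 + 0.0960 + 0.0792 = 0.2776

0.2776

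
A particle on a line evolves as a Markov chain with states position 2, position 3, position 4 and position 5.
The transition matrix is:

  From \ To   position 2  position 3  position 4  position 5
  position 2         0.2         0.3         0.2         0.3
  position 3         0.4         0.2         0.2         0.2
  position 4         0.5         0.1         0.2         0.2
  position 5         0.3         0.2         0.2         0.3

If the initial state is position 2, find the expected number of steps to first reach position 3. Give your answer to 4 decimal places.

Let t(s) be the expected number of steps to first reach position 3 from state s, with t(position 3) = 0. Conditioning on the first step:
t(position 2) = 1 + 0.2·t(position 2) + 0.2·t(position 4) + 0.3·t(position 5)
t(position 4) = 1 + 0.5·t(position 2) + 0.2·t(position 4) + 0.2·t(position 5)
t(position 5) = 1 + 0.3·t(position 2) + 0.2·t(position 4) + 0.3·t(position 5)
Solving: t(position 2) = 4.3103, t(position 4) = 5.1293, t(position 5) = 4.7414.
Expected steps from position 2 to position 3: 4.3103.

4.3103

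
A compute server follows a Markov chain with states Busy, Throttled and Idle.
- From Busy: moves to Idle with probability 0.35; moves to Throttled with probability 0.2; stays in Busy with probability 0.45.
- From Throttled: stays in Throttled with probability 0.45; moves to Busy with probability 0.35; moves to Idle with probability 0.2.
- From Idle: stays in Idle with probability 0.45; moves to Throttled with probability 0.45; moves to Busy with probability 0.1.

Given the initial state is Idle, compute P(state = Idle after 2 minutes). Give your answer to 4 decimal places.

Sum over the intermediate state after 1 minute:
P = P(Idle→Busy)·P(Busy→Idle) + P(Idle→Throttled)·P(Throttled→Idle) + P(Idle→Idle)·P(Idle→Idle)
  = 0.1×0.35 + 0.45×0.2 + 0.45×0.45
  = 0.0350 + 0.0900 + 0.2025 = 0.3275

0.3275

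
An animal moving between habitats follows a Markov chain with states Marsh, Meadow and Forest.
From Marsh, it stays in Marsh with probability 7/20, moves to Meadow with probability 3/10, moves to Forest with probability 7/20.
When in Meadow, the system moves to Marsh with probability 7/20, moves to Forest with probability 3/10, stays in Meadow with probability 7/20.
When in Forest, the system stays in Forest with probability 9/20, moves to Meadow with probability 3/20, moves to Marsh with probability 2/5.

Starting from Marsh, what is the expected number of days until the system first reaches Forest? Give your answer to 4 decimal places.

Let t(s) be the expected number of days to first reach Forest from state s, with t(Forest) = 0. Conditioning on the first day:
t(Marsh) = 1 + 0.35·t(Marsh) + 0.3·t(Meadow)
t(Meadow) = 1 + 0.35·t(Marsh) + 0.35·t(Meadow)
Solving: t(Marsh) = 2.9921, t(Meadow) = 3.1496.
Expected days from Marsh to Forest: 2.9921.

2.9921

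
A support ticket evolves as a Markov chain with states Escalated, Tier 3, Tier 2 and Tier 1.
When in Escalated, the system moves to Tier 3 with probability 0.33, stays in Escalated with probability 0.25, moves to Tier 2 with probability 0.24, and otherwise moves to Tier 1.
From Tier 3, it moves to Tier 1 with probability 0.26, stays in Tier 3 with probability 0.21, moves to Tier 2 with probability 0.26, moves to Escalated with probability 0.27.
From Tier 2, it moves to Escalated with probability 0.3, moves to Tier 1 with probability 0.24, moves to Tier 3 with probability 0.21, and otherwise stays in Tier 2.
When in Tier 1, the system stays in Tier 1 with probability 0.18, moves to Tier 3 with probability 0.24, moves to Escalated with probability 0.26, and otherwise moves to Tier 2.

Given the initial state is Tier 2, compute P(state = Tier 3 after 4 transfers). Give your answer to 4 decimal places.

0.2489

Propagate the distribution vector 4 transfers from Tier 2.
After 0 transfers: (0.0000, 0.0000, 1.0000, 0.0000)
After 1 transfer: (0.3000, 0.2100, 0.2500, 0.2400)
After 2 transfers: (0.2691, 0.2532, 0.2659, 0.2118)
After 3 transfers: (0.2705, 0.2486, 0.2647, 0.2162)
After 4 transfers: (0.2704, 0.2489, 0.2649, 0.2158)
P(in Tier 3 after 4 transfers) = 0.2489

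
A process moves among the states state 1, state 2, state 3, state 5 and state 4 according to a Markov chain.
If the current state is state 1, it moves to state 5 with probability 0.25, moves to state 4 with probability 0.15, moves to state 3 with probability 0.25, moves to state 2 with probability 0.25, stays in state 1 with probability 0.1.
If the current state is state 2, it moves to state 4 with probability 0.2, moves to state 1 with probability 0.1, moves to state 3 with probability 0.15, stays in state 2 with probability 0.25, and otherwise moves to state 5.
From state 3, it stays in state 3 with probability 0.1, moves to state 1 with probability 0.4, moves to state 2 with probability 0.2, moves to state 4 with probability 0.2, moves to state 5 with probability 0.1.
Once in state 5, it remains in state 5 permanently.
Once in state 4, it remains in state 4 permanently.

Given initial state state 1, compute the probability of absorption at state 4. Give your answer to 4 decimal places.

Let h(s) be the probability of absorption at state 4 starting from transient state s. Then h(state 4) = 1 and h(state 5) = 0. By first-step analysis:
h(state 1) = 0.1·h(state 1) + 0.25·h(state 2) + 0.25·h(state 3) + 0.25·0 + 0.15·1
h(state 2) = 0.1·h(state 1) + 0.25·h(state 2) + 0.15·h(state 3) + 0.3·0 + 0.2·1
h(state 3) = 0.4·h(state 1) + 0.2·h(state 2) + 0.1·h(state 3) + 0.1·0 + 0.2·1
Solving: h(state 1) = 0.4249, h(state 2) = 0.4244, h(state 3) = 0.5054.
Starting from state 1, the probability is 0.4249.

0.4249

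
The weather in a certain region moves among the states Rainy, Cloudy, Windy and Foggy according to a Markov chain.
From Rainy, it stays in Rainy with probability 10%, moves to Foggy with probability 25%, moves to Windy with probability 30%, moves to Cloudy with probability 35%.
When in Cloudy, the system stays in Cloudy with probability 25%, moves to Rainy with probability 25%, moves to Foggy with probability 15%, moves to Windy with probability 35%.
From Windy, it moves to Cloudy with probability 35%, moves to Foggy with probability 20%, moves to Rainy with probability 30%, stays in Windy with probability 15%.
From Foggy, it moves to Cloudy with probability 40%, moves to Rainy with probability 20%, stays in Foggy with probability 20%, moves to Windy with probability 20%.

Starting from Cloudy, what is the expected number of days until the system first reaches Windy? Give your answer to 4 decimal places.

3.1997

Let t(s) be the expected number of days to first reach Windy from state s, with t(Windy) = 0. Conditioning on the first day:
t(Rainy) = 1 + 0.1·t(Rainy) + 0.35·t(Cloudy) + 0.25·t(Foggy)
t(Cloudy) = 1 + 0.25·t(Rainy) + 0.25·t(Cloudy) + 0.15·t(Foggy)
t(Foggy) = 1 + 0.2·t(Rainy) + 0.4·t(Cloudy) + 0.2·t(Foggy)
Solving: t(Rainy) = 3.3819, t(Cloudy) = 3.1997, t(Foggy) = 3.6953.
Expected days from Cloudy to Windy: 3.1997.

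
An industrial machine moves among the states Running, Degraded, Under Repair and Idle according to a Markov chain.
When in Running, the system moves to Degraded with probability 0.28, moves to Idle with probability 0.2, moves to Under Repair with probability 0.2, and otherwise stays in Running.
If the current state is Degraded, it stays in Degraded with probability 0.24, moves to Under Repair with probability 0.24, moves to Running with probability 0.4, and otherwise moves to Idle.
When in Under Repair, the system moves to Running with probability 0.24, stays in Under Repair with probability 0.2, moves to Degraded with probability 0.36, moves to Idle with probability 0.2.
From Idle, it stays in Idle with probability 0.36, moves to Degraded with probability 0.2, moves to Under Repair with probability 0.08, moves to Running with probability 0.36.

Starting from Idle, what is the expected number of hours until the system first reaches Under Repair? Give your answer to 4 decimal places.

Let t(s) be the expected number of hours to first reach Under Repair from state s, with t(Under Repair) = 0. Conditioning on the first hour:
t(Running) = 1 + 0.32·t(Running) + 0.28·t(Degraded) + 0.2·t(Idle)
t(Degraded) = 1 + 0.4·t(Running) + 0.24·t(Degraded) + 0.12·t(Idle)
t(Idle) = 1 + 0.36·t(Running) + 0.2·t(Degraded) + 0.36·t(Idle)
Solving: t(Running) = 5.4222, t(Degraded) = 5.1521, t(Idle) = 6.2225.
Expected hours from Idle to Under Repair: 6.2225.

6.2225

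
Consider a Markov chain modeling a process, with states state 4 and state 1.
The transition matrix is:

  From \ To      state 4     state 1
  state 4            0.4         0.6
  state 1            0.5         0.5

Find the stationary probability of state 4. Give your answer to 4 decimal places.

Let the stationary distribution be π with π = πP and π_1 + π_2 = 1.
π_1 = 0.4·π_1 + 0.5·π_2
Solving with the normalization constraint gives π = (0.4545, 0.5455).
So the stationary probability of state 4 is 0.4545.

0.4545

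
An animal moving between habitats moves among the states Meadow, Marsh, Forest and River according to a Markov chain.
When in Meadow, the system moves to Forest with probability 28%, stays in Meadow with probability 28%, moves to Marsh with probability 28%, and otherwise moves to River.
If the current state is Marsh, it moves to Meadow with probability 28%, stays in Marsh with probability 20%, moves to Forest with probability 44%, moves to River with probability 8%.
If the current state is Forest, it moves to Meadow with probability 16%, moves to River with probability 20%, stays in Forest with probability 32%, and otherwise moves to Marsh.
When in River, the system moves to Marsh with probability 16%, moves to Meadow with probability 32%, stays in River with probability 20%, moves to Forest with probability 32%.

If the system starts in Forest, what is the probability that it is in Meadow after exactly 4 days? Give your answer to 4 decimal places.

Propagate the distribution vector 4 days from Forest.
After 0 days: (0.0000, 0.0000, 1.0000, 0.0000)
After 1 day: (0.1600, 0.3200, 0.3200, 0.2000)
After 2 days: (0.2496, 0.2432, 0.3520, 0.1552)
After 3 days: (0.2440, 0.2560, 0.3392, 0.1608)
After 4 days: (0.2457, 0.2538, 0.3410, 0.1595)
P(in Meadow after 4 days) = 0.2457

0.2457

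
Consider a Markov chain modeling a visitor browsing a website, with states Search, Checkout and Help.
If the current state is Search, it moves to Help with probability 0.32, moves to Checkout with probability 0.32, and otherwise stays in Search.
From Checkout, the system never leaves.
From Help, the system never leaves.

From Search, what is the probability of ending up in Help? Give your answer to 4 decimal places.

0.5000

Let h(s) be the probability of absorption at Help starting from transient state s. Then h(Help) = 1 and h(Checkout) = 0. By first-step analysis:
h(Search) = 0.36·h(Search) + 0.32·0 + 0.32·1
Solving: h(Search) = 0.5000.
Starting from Search, the probability is 0.5000.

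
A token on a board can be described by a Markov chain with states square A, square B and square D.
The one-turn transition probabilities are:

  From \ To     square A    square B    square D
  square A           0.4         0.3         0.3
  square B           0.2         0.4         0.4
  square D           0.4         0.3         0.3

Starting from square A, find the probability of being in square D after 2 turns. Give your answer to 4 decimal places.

0.3300

Sum over the intermediate state after 1 turn:
P = P(square A→square A)·P(square A→square D) + P(square A→square B)·P(square B→square D) + P(square A→square D)·P(square D→square D)
  = 0.4×0.3 + 0.3×0.4 + 0.3×0.3
  = 0.1200 + 0.1200 + 0.0900 = 0.3300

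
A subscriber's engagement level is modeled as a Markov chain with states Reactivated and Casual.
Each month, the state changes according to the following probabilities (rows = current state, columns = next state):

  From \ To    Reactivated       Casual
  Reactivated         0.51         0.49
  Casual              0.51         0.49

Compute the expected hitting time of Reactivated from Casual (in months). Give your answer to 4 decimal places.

Let t(s) be the expected number of months to first reach Reactivated from state s, with t(Reactivated) = 0. Conditioning on the first month:
t(Casual) = 1 + 0.49·t(Casual)
Solving: t(Casual) = 1.9608.
Expected months from Casual to Reactivated: 1.9608.

1.9608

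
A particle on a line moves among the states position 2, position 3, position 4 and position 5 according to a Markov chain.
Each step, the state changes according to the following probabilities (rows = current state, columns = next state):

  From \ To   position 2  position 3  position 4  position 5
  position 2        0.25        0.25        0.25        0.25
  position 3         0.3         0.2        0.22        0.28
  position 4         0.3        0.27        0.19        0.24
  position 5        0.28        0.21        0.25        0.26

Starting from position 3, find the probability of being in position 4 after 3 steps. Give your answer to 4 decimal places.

Propagate the distribution vector 3 steps from position 3.
After 0 steps: (0.0000, 1.0000, 0.0000, 0.0000)
After 1 step: (0.3000, 0.2000, 0.2200, 0.2800)
After 2 steps: (0.2794, 0.2332, 0.2308, 0.2566)
After 3 steps: (0.2809, 0.2327, 0.2292, 0.2573)
P(in position 4 after 3 steps) = 0.2292

0.2292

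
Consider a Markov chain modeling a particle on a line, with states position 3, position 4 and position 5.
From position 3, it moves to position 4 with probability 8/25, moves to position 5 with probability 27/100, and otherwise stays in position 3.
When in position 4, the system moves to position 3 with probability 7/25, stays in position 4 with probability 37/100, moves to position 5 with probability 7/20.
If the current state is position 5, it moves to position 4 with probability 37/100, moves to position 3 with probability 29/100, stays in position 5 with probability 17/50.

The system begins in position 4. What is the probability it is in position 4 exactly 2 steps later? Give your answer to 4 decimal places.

0.3560

Sum over the intermediate state after 1 step:
P = P(position 4→position 3)·P(position 3→position 4) + P(position 4→position 4)·P(position 4→position 4) + P(position 4→position 5)·P(position 5→position 4)
  = 0.28×0.32 + 0.37×0.37 + 0.35×0.37
  = 0.0896 + 0.1369 + 0.1295 = 0.3560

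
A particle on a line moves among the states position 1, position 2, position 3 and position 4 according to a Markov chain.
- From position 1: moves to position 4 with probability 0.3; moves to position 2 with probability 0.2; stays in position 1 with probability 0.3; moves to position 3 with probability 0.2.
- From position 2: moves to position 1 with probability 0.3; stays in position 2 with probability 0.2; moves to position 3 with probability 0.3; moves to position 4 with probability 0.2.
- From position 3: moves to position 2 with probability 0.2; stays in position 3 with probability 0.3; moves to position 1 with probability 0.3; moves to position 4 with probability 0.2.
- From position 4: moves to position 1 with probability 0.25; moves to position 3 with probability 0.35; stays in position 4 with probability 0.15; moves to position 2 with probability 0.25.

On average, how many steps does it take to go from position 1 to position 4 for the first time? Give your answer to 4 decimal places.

3.9130

Let t(s) be the expected number of steps to first reach position 4 from state s, with t(position 4) = 0. Conditioning on the first step:
t(position 1) = 1 + 0.3·t(position 1) + 0.2·t(position 2) + 0.2·t(position 3)
t(position 2) = 1 + 0.3·t(position 1) + 0.2·t(position 2) + 0.3·t(position 3)
t(position 3) = 1 + 0.3·t(position 1) + 0.2·t(position 2) + 0.3·t(position 3)
Solving: t(position 1) = 3.9130, t(position 2) = 4.3478, t(position 3) = 4.3478.
Expected steps from position 1 to position 4: 3.9130.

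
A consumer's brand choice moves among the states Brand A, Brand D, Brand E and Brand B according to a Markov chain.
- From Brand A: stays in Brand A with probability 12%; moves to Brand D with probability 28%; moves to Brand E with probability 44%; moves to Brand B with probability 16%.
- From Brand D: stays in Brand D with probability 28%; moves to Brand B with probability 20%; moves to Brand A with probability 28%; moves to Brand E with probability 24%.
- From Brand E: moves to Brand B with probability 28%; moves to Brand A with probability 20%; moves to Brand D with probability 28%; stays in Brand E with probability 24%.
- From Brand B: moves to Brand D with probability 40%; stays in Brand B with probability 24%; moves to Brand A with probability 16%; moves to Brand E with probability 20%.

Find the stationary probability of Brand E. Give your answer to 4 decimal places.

Let the stationary distribution be π with π = πP and π_1 + π_2 + π_3 + π_4 = 1.
π_1 = 0.12·π_1 + 0.28·π_2 + 0.2·π_3 + 0.16·π_4
π_2 = 0.28·π_1 + 0.28·π_2 + 0.28·π_3 + 0.4·π_4
π_3 = 0.44·π_1 + 0.24·π_2 + 0.24·π_3 + 0.2·π_4
Solving with the normalization constraint gives π = (0.1997, 0.3067, 0.2710, 0.2226).
So the stationary probability of Brand E is 0.2710.

0.2710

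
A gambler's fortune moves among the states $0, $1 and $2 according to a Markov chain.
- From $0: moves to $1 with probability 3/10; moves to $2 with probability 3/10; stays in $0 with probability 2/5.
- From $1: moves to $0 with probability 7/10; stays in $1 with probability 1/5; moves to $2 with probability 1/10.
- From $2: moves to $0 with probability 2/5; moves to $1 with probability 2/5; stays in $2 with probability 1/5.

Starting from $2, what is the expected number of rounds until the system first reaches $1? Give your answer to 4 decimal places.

2.7778

Let t(s) be the expected number of rounds to first reach $1 from state s, with t($1) = 0. Conditioning on the first round:
t($0) = 1 + 0.4·t($0) + 0.3·t($2)
t($2) = 1 + 0.4·t($0) + 0.2·t($2)
Solving: t($0) = 3.0556, t($2) = 2.7778.
Expected rounds from $2 to $1: 2.7778.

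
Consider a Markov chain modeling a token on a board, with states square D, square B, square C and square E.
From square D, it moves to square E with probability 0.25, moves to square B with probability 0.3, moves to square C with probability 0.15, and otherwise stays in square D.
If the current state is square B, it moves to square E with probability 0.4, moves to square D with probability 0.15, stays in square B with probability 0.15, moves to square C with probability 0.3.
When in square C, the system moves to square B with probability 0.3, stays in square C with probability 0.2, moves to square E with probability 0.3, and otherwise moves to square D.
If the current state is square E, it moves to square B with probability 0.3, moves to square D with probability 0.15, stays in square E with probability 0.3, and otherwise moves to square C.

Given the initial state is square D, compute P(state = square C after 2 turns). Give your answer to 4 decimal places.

Propagate the distribution vector 2 turns from square D.
After 0 turns: (1.0000, 0.0000, 0.0000, 0.0000)
After 1 turn: (0.3000, 0.3000, 0.1500, 0.2500)
After 2 turns: (0.2025, 0.2550, 0.2275, 0.3150)
P(in square C after 2 turns) = 0.2275

0.2275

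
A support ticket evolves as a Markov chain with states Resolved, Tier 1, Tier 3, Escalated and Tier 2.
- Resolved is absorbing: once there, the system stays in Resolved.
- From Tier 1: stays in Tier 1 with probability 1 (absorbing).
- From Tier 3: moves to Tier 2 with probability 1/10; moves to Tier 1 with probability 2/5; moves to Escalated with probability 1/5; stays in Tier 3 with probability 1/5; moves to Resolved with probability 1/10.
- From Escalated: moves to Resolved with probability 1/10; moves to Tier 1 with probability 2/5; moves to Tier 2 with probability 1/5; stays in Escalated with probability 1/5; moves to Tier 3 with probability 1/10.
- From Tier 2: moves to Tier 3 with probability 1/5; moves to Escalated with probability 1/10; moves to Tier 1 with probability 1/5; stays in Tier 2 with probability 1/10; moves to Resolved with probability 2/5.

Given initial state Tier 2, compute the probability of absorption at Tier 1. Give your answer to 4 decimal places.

Let h(s) be the probability of absorption at Tier 1 starting from transient state s. Then h(Tier 1) = 1 and h(Resolved) = 0. By first-step analysis:
h(Tier 3) = 0.1·0 + 0.4·1 + 0.2·h(Tier 3) + 0.2·h(Escalated) + 0.1·h(Tier 2)
h(Escalated) = 0.1·0 + 0.4·1 + 0.1·h(Tier 3) + 0.2·h(Escalated) + 0.2·h(Tier 2)
h(Tier 2) = 0.4·0 + 0.2·1 + 0.2·h(Tier 3) + 0.1·h(Escalated) + 0.1·h(Tier 2)
Solving: h(Tier 3) = 0.7350, h(Escalated) = 0.7079, h(Tier 2) = 0.4642.
Starting from Tier 2, the probability is 0.4642.

0.4642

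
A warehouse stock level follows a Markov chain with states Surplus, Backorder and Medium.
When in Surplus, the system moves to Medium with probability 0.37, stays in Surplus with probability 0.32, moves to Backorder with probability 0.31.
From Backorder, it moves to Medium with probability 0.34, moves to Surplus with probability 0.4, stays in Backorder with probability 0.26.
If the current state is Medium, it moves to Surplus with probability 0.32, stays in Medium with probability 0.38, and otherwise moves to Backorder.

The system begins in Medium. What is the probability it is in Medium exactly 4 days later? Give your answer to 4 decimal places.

0.3649

Propagate the distribution vector 4 days from Medium.
After 0 days: (0.0000, 0.0000, 1.0000)
After 1 day: (0.3200, 0.3000, 0.3800)
After 2 days: (0.3440, 0.2912, 0.3648)
After 3 days: (0.3433, 0.2918, 0.3649)
After 4 days: (0.3433, 0.2918, 0.3649)
P(in Medium after 4 days) = 0.3649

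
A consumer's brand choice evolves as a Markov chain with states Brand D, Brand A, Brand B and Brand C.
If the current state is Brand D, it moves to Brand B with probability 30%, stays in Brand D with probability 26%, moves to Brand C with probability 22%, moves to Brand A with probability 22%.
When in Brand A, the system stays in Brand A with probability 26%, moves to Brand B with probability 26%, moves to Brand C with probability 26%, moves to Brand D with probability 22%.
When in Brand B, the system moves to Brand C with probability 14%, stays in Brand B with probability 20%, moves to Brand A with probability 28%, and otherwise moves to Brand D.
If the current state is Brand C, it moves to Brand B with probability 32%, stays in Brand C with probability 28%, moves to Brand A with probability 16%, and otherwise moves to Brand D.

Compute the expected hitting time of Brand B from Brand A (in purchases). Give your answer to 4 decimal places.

Let t(s) be the expected number of purchases to first reach Brand B from state s, with t(Brand B) = 0. Conditioning on the first purchase:
t(Brand D) = 1 + 0.26·t(Brand D) + 0.22·t(Brand A) + 0.22·t(Brand C)
t(Brand A) = 1 + 0.22·t(Brand D) + 0.26·t(Brand A) + 0.26·t(Brand C)
t(Brand C) = 1 + 0.24·t(Brand D) + 0.16·t(Brand A) + 0.28·t(Brand C)
Solving: t(Brand D) = 3.3749, t(Brand A) = 3.5122, t(Brand C) = 3.2943.
Expected purchases from Brand A to Brand B: 3.5122.

3.5122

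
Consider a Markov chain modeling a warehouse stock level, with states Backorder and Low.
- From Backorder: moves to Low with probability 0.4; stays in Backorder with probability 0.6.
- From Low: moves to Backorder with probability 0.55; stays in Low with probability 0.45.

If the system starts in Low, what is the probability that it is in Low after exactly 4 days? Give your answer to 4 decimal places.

0.4211

Propagate the distribution vector 4 days from Low.
After 0 days: (0.0000, 1.0000)
After 1 day: (0.5500, 0.4500)
After 2 days: (0.5775, 0.4225)
After 3 days: (0.5789, 0.4211)
After 4 days: (0.5789, 0.4211)
P(in Low after 4 days) = 0.4211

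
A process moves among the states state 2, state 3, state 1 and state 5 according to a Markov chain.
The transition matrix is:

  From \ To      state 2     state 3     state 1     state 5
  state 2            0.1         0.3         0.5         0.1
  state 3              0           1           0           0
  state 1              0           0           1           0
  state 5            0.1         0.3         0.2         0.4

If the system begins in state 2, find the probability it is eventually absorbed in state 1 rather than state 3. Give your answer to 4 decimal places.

0.6038

Let h(s) be the probability of absorption at state 1 starting from transient state s. Then h(state 1) = 1 and h(state 3) = 0. By first-step analysis:
h(state 2) = 0.1·h(state 2) + 0.3·0 + 0.5·1 + 0.1·h(state 5)
h(state 5) = 0.1·h(state 2) + 0.3·0 + 0.2·1 + 0.4·h(state 5)
Solving: h(state 2) = 0.6038, h(state 5) = 0.4340.
Starting from state 2, the probability is 0.6038.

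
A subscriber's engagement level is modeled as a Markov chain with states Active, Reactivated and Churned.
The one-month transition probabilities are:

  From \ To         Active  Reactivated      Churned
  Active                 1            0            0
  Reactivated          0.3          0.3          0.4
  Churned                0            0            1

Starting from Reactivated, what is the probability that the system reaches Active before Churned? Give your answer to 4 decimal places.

0.4286

Let h(s) be the probability of absorption at Active starting from transient state s. Then h(Active) = 1 and h(Churned) = 0. By first-step analysis:
h(Reactivated) = 0.3·1 + 0.3·h(Reactivated) + 0.4·0
Solving: h(Reactivated) = 0.4286.
Starting from Reactivated, the probability is 0.4286.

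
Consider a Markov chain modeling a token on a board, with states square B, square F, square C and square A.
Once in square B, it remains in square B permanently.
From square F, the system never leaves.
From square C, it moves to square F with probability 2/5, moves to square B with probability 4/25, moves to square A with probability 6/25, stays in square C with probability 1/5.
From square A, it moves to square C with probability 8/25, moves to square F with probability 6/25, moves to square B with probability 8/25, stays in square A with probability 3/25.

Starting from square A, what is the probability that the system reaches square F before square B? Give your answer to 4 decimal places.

Let h(s) be the probability of absorption at square F starting from transient state s. Then h(square F) = 1 and h(square B) = 0. By first-step analysis:
h(square C) = 0.16·0 + 0.4·1 + 0.2·h(square C) + 0.24·h(square A)
h(square A) = 0.32·0 + 0.24·1 + 0.32·h(square C) + 0.12·h(square A)
Solving: h(square C) = 0.6531, h(square A) = 0.5102.
Starting from square A, the probability is 0.5102.

0.5102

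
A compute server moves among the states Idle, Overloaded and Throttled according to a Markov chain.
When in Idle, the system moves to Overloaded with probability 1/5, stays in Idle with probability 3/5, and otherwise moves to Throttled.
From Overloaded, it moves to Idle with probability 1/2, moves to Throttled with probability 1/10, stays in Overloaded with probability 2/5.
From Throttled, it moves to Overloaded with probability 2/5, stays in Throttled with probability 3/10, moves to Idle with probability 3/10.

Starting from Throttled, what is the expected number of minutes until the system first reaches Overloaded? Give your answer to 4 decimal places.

Let t(s) be the expected number of minutes to first reach Overloaded from state s, with t(Overloaded) = 0. Conditioning on the first minute:
t(Idle) = 1 + 0.6·t(Idle) + 0.2·t(Throttled)
t(Throttled) = 1 + 0.3·t(Idle) + 0.3·t(Throttled)
Solving: t(Idle) = 4.0909, t(Throttled) = 3.1818.
Expected minutes from Throttled to Overloaded: 3.1818.

3.1818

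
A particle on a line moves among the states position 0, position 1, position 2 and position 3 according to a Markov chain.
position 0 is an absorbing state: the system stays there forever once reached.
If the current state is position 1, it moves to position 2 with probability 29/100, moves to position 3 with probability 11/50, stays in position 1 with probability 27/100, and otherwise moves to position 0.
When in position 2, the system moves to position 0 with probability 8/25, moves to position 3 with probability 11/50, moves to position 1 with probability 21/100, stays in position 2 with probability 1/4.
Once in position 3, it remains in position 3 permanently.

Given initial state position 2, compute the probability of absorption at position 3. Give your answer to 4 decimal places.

0.4250

Let h(s) be the probability of absorption at position 3 starting from transient state s. Then h(position 3) = 1 and h(position 0) = 0. By first-step analysis:
h(position 1) = 0.22·0 + 0.27·h(position 1) + 0.29·h(position 2) + 0.22·1
h(position 2) = 0.32·0 + 0.21·h(position 1) + 0.25·h(position 2) + 0.22·1
Solving: h(position 1) = 0.4702, h(position 2) = 0.4250.
Starting from position 2, the probability is 0.4250.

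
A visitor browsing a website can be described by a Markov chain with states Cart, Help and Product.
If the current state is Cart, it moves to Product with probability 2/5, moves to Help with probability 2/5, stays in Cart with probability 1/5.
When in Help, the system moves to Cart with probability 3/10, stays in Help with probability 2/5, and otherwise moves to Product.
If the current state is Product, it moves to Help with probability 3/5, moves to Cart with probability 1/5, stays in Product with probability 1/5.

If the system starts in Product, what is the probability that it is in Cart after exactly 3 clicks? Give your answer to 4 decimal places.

0.2440

Propagate the distribution vector 3 clicks from Product.
After 0 clicks: (0.0000, 0.0000, 1.0000)
After 1 click: (0.2000, 0.6000, 0.2000)
After 2 clicks: (0.2600, 0.4400, 0.3000)
After 3 clicks: (0.2440, 0.4600, 0.2960)
P(in Cart after 3 clicks) = 0.2440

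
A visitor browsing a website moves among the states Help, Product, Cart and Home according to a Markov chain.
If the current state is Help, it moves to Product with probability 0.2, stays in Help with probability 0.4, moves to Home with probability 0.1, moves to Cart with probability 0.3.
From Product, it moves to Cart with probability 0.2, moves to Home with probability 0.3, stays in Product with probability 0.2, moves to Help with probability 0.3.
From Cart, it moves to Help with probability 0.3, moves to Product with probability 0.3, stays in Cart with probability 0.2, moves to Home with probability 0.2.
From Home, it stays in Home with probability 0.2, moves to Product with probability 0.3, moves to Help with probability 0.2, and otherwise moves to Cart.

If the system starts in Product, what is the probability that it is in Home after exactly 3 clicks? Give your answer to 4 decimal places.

0.1950

Propagate the distribution vector 3 clicks from Product.
After 0 clicks: (0.0000, 1.0000, 0.0000, 0.0000)
After 1 click: (0.3000, 0.2000, 0.2000, 0.3000)
After 2 clicks: (0.3000, 0.2500, 0.2600, 0.1900)
After 3 clicks: (0.3110, 0.2450, 0.2490, 0.1950)
P(in Home after 3 clicks) = 0.1950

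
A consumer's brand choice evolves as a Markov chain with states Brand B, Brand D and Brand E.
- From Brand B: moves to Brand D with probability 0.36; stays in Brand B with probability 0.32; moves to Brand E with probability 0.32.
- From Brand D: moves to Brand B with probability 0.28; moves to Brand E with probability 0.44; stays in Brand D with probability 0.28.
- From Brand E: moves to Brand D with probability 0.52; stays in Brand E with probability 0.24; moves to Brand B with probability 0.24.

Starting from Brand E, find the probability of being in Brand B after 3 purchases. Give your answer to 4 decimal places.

Propagate the distribution vector 3 purchases from Brand E.
After 0 purchases: (0.0000, 0.0000, 1.0000)
After 1 purchase: (0.2400, 0.5200, 0.2400)
After 2 purchases: (0.2800, 0.3568, 0.3632)
After 3 purchases: (0.2767, 0.3896, 0.3338)
P(in Brand B after 3 purchases) = 0.2767

0.2767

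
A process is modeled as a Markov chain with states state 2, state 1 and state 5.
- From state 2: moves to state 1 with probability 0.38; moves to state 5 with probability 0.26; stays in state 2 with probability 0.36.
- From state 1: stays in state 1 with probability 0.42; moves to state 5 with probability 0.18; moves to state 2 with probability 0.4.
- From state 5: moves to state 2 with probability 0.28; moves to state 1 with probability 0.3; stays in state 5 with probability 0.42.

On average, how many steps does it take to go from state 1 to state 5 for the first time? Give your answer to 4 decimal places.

4.7445

Let t(s) be the expected number of steps to first reach state 5 from state s, with t(state 5) = 0. Conditioning on the first step:
t(state 2) = 1 + 0.36·t(state 2) + 0.38·t(state 1)
t(state 1) = 1 + 0.4·t(state 2) + 0.42·t(state 1)
Solving: t(state 2) = 4.3796, t(state 1) = 4.7445.
Expected steps from state 1 to state 5: 4.7445.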